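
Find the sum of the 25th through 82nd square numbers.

Σ_{i=25}^{82} i² = 187165 − 4900 = 182265.

182265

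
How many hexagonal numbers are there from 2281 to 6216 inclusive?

The n-th hexagonal number is n(2n−1).
Smallest index with value ≥ 2281: n = 35 (giving 2415).
Largest index with value ≤ 6216: n = 56 (giving 6216).
Indices 35 through 56: 22 terms.

22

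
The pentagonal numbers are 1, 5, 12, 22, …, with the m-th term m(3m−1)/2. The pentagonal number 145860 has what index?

312

Set n(3n−1)/2 = 145860, giving 3n² − n − 291720 = 0.
The discriminant is 1 + 24·145860 = 3500641, and √3500641 = 1871.
So n = (1 + 1871) / 6 = 1872/6 = 312.
Check: 312·(3·312 − 1)/2 = 145860. ✓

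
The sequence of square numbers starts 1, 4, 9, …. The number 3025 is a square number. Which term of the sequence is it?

55

We need n² = 3025, so n = √3025 = 55.
Check: 55² = 3025. ✓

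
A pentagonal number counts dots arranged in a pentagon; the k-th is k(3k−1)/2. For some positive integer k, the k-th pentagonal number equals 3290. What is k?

47

Set n(3n−1)/2 = 3290, giving 3n² − n − 6580 = 0.
The discriminant is 1 + 24·3290 = 78961, and √78961 = 281.
So n = (1 + 281) / 6 = 282/6 = 47.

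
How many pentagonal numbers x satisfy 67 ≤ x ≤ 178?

5

The n-th pentagonal number is n(3n−1)/2.
Smallest index with value ≥ 67: n = 7 (giving 70).
Largest index with value ≤ 178: n = 11 (giving 176).
Indices 7 through 11: 5 terms.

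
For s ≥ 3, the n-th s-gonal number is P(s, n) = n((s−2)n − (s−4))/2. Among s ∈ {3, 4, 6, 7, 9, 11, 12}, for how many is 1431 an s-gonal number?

s = 3: P(3, 53) = 1431. ✓
s = 4: P(4, 37) = 1369 and P(4, 38) = 1444; 1431 is not s-gonal.
s = 6: P(6, 27) = 1431. ✓
s = 7: P(7, 24) = 1404 and P(7, 25) = 1525; 1431 is not s-gonal.
s = 9: P(9, 20) = 1350 and P(9, 21) = 1491; 1431 is not s-gonal.
s = 11: P(11, 18) = 1395 and P(11, 19) = 1558; 1431 is not s-gonal.
s = 12: P(12, 17) = 1377 and P(12, 18) = 1548; 1431 is not s-gonal.
Hits: s ∈ {3, 6} → 2.

2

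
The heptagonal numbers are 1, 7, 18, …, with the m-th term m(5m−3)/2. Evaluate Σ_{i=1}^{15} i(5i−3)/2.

Σ i(5i−3)/2 = (5Σi² − 3Σi) / 2 over i = 1..15.
Σi = 120 and Σi² = 1240.
(5·1240 − 3·120) / 2 = 5840/2 = 2920.

2920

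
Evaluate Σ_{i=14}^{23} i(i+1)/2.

1845

Σ i(i+1)/2 = (Σi² + Σi) / 2 over i = 14..23.
Σi = 276 − 91 = 185 and Σi² = 4324 − 819 = 3505.
(1·3505 + 1·185) / 2 = 3690/2 = 1845.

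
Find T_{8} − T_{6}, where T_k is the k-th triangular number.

8·9/2 = 36 and 6·7/2 = 21.
Difference: 36 − 21 = 15.

15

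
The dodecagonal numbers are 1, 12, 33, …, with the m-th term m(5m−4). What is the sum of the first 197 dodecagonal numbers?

Σ i(5i−4) = 5Σi² − 4Σi over i = 1..197.
Σi = 19503 and Σi² = 2567895.
5·2567895 − 4·19503 = 12761463.

12761463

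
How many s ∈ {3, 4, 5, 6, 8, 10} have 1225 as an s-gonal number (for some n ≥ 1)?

s = 3: P(3, 49) = 1225. ✓
s = 4: P(4, 35) = 1225. ✓
s = 5: P(5, 28) = 1162 and P(5, 29) = 1247; 1225 is not s-gonal.
s = 6: P(6, 25) = 1225. ✓
s = 8: P(8, 20) = 1160 and P(8, 21) = 1281; 1225 is not s-gonal.
s = 10: P(10, 17) = 1105 and P(10, 18) = 1242; 1225 is not s-gonal.
Hits: s ∈ {3, 4, 6} → 3.

3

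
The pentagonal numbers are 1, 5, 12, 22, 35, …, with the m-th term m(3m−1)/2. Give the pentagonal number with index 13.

The 13th pentagonal number is n(3n−1)/2 with n = 13.
13·(3·13 − 1)/2 = 13·38/2 = 13·19 = 247.

247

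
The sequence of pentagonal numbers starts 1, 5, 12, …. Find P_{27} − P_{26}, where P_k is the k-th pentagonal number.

79

Consecutive pentagonal numbers differ by 3n − 2: here 3·27 − 2 = 79.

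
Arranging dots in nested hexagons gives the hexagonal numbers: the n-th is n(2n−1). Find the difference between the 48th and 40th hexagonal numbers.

1400

48·(2·48 − 1) = 4560 and 40·(2·40 − 1) = 3160.
Difference: 4560 − 3160 = 1400.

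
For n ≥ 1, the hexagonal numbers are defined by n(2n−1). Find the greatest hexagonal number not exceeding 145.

Solve n(2n−1) ≤ 145 for integer n.
n = 8 gives 120 ≤ 145, while n = 9 gives 153 > 145; so the answer is 120.

120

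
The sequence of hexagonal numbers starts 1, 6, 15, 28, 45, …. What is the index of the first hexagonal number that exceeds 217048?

330

Solve n(2n−1) > 217048 for integer n.
The largest n with value ≤ 217048 is 329 (since 216153 ≤ 217048 < 217470), so the first above is n = 330, value 217470.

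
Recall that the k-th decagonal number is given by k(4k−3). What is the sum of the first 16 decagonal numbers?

5576

Σ i(4i−3) = 4Σi² − 3Σi over i = 1..16.
Σi = 136 and Σi² = 1496.
4·1496 − 3·136 = 5576.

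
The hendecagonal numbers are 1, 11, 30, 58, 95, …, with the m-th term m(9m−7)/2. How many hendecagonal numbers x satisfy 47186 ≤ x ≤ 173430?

94

The n-th hendecagonal number is n(9n−7)/2.
Smallest index with value ≥ 47186: n = 103 (giving 47380).
Largest index with value ≤ 173430: n = 196 (giving 172186).
Indices 103 through 196: 94 terms.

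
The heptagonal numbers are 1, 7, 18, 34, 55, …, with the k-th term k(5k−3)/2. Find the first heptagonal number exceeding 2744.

2839

Solve n(5n−3)/2 > 2744 for integer n.
The largest n with value ≤ 2744 is 33 (since 2673 ≤ 2744 < 2839), so the first above is n = 34, value 2839.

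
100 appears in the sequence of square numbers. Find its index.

10

We need n² = 100, so n = √100 = 10.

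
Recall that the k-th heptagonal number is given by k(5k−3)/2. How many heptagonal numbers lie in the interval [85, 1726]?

20

The n-th heptagonal number is n(5n−3)/2.
Smallest index with value ≥ 85: n = 7 (giving 112).
Largest index with value ≤ 1726: n = 26 (giving 1651).
Indices 7 through 26: 20 terms.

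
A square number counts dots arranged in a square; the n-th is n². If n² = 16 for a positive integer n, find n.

4

We need n² = 16, so n = √16 = 4.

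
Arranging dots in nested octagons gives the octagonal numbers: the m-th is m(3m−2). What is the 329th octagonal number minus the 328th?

1969

Consecutive octagonal numbers differ by 6n − 5: here 6·329 − 5 = 1969.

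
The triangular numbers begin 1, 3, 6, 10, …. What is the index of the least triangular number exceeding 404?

Solve n(n+1)/2 > 404 for integer n.
The largest n with value ≤ 404 is 27 (since 378 ≤ 404 < 406), so the first above is n = 28, value 406.

28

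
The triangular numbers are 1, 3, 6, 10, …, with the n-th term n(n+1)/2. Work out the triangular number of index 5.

The 5th triangular number is n(n+1)/2 with n = 5.
5·6/2 = 30/2 = 15.

15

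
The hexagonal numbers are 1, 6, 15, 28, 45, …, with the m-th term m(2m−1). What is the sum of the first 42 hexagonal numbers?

Σ i(2i−1) = 2Σi² − Σi over i = 1..42.
Σi = 903 and Σi² = 25585.
2·25585 − 1·903 = 50267.

50267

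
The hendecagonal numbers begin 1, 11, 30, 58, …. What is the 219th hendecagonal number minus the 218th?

Consecutive hendecagonal numbers differ by 9n − 8: here 9·219 − 8 = 1963.

1963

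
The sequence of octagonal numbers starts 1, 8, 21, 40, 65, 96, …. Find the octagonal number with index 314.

The 314th octagonal number is n(3n−2) with n = 314.
314·(3·314 − 2) = 314·940 = 295160.

295160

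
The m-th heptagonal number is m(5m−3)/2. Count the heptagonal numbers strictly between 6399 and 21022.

The n-th heptagonal number is n(5n−3)/2.
Smallest index with value > 6399: n = 51 (giving 6426).
Largest index with value < 21022: n = 91 (giving 20566).
Indices 51 through 91: 41 terms.

41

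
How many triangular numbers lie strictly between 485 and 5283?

72

The n-th triangular number is n(n+1)/2.
Smallest index with value > 485: n = 31 (giving 496).
Largest index with value < 5283: n = 102 (giving 5253).
Indices 31 through 102: 72 terms.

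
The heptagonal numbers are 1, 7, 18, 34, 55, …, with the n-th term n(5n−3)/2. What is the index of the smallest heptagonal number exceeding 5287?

Solve n(5n−3)/2 > 5287 for integer n.
The largest n with value ≤ 5287 is 46 (since 5221 ≤ 5287 < 5452), so the first above is n = 47, value 5452.

47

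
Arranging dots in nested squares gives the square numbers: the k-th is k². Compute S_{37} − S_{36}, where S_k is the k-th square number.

73

n² − (n−1)² = 2n − 1, so 37² − 36² = 2·37 − 1 = 73.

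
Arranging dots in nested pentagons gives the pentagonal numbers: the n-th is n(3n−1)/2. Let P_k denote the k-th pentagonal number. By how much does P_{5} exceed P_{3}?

23

5·(3·5 − 1)/2 = 35 and 3·(3·3 − 1)/2 = 12.
Difference: 35 − 12 = 23.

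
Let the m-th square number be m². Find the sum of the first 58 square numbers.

Σ_{i=1}^{58} i² = 58·59·117/6 = 66729.

66729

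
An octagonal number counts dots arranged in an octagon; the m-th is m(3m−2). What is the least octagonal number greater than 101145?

101200

Solve n(3n−2) > 101145 for integer n.
The largest n with value ≤ 101145 is 183 (since 100101 ≤ 101145 < 101200), so the first above is n = 184, value 101200.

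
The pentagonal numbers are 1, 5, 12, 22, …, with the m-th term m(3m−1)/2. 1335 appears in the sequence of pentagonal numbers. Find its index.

Set n(3n−1)/2 = 1335, giving 3n² − n − 2670 = 0.
So n = (1 + 179) / 6 = 180/6 = 30.
Check: 30·(3·30 − 1)/2 = 1335. ✓

30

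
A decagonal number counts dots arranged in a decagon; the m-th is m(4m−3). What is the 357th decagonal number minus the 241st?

357·(4·357 − 3) = 508725 and 241·(4·241 − 3) = 231601.
Difference: 508725 − 231601 = 277124.

277124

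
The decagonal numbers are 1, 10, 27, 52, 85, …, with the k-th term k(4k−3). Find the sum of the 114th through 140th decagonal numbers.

1738197

Σ i(4i−3) = 4Σi² − 3Σi over i = 114..140.
Σi = 9870 − 6441 = 3429 and Σi² = 924490 − 487369 = 437121.
4·437121 − 3·3429 = 1738197.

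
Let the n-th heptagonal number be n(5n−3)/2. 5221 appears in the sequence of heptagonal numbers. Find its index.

46

Set n(5n−3)/2 = 5221, giving 5n² − 3n − 10442 = 0.
The discriminant is 9 + 40·5221 = 208849, and √208849 = 457.
So n = (3 + 457) / 10 = 460/10 = 46.
Check: 46·(5·46 − 3)/2 = 5221. ✓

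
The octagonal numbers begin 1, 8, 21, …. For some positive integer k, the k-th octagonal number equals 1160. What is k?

Set n(3n−2) = 1160, giving 3n² − 2n − 1160 = 0.
So n = (2 + 118) / 6 = 120/6 = 20.
Check: 20·(3·20 − 2) = 1160. ✓

20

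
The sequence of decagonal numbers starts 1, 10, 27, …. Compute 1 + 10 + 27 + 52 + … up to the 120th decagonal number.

Σ i(4i−3) = 4Σi² − 3Σi over i = 1..120.
Σi = 7260 and Σi² = 583220.
4·583220 − 3·7260 = 2311100.

2311100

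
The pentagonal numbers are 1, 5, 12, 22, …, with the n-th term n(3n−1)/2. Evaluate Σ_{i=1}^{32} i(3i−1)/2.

16896

Σ i(3i−1)/2 = (3Σi² − Σi) / 2 over i = 1..32.
Σi = 528 and Σi² = 11440.
(3·11440 − 1·528) / 2 = 33792/2 = 16896.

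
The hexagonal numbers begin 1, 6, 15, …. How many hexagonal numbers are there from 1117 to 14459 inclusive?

The n-th hexagonal number is n(2n−1).
Smallest index with value ≥ 1117: n = 24 (giving 1128).
Largest index with value ≤ 14459: n = 85 (giving 14365).
Indices 24 through 85: 62 terms.

62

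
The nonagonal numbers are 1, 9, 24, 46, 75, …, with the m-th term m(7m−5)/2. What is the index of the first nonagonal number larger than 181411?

229

Solve n(7n−5)/2 > 181411 for integer n.
The largest n with value ≤ 181411 is 228 (since 181374 ≤ 181411 < 182971), so the first above is n = 229, value 182971.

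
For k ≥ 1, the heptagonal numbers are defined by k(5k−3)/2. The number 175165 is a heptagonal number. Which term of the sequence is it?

Set n(5n−3)/2 = 175165, giving 5n² − 3n − 350330 = 0.
The discriminant is 9 + 40·175165 = 7006609, and √7006609 = 2647.
So n = (3 + 2647) / 10 = 2650/10 = 265.
Check: 265·(5·265 − 3)/2 = 175165. ✓

265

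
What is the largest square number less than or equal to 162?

144

Solve n² ≤ 162 for integer n.
n = 12 gives 144 ≤ 162, while n = 13 gives 169 > 162; so the answer is 144.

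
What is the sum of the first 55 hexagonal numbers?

112420

Σ i(2i−1) = 2Σi² − Σi over i = 1..55.
Σi = 1540 and Σi² = 56980.
2·56980 − 1·1540 = 112420.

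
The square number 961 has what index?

We need n² = 961, so n = √961 = 31.

31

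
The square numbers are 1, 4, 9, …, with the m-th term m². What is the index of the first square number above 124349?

Solve n² > 124349 for integer n.
The largest n with value ≤ 124349 is 352 (since 123904 ≤ 124349 < 124609), so the first above is n = 353, value 124609.

353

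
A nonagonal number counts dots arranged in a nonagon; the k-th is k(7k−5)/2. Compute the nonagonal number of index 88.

26884

The 88th nonagonal number is n(7n−5)/2 with n = 88.
88·(7·88 − 5)/2 = 88·611/2 = 26884.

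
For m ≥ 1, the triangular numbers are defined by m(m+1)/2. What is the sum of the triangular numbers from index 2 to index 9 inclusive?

164

Σ i(i+1)/2 = (Σi² + Σi) / 2 over i = 2..9.
Σi = 45 − 1 = 44 and Σi² = 285 − 1 = 284.
(1·284 + 1·44) / 2 = 328/2 = 164.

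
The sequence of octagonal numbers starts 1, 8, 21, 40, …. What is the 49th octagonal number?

7105

The 49th octagonal number is n(3n−2) with n = 49.
49·(3·49 − 2) = 49·145 = 7105.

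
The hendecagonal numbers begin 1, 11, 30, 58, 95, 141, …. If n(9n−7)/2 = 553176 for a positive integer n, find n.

351

Set n(9n−7)/2 = 553176, giving 9n² − 7n − 1106352 = 0.
The discriminant is 49 + 72·553176 = 39828721, and √39828721 = 6311.
So n = (7 + 6311) / 18 = 6318/18 = 351.
Check: 351·(9·351 − 7)/2 = 553176. ✓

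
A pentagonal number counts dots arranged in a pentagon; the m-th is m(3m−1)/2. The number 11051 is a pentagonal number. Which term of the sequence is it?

86

Set n(3n−1)/2 = 11051, giving 3n² − n − 22102 = 0.
The discriminant is 1 + 24·11051 = 265225, and √265225 = 515.
So n = (1 + 515) / 6 = 516/6 = 86.
Check: 86·(3·86 − 1)/2 = 11051. ✓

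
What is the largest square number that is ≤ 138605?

Solve n² ≤ 138605 for integer n.
n = 372 gives 138384 ≤ 138605, while n = 373 gives 139129 > 138605; so the answer is 138384.

138384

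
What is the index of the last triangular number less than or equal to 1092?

46

Solve n(n+1)/2 ≤ 1092 for integer n.
n = 46 gives 1081 ≤ 1092, while n = 47 gives 1128 > 1092; so the answer is index 46.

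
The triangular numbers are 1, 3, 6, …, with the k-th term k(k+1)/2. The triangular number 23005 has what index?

214

Set n(n+1)/2 = 23005, giving n² + n − 46010 = 0.
The discriminant is 1 + 8·23005 = 184041, and √184041 = 429.
So n = (-1 + 429) / 2 = 428/2 = 214.
Check: 214·215/2 = 23005. ✓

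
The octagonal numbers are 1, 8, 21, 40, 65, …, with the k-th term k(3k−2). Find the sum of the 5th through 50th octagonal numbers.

Σ i(3i−2) = 3Σi² − 2Σi over i = 5..50.
Σi = 1275 − 10 = 1265 and Σi² = 42925 − 30 = 42895.
3·42895 − 2·1265 = 126155.

126155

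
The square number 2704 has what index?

52

We need n² = 2704, so n = √2704 = 52.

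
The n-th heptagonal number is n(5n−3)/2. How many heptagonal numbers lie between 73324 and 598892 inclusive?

318

The n-th heptagonal number is n(5n−3)/2.
Smallest index with value ≥ 73324: n = 172 (giving 73702).
Largest index with value ≤ 598892: n = 489 (giving 597069).
Indices 172 through 489: 318 terms.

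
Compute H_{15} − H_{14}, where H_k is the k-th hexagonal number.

57

Consecutive hexagonal numbers differ by 4n − 3: here 4·15 − 3 = 57.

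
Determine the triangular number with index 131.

8646

The 131st triangular number is n(n+1)/2 with n = 131.
131·132/2 = 17292/2 = 8646.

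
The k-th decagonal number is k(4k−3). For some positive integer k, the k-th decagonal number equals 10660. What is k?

Set n(4n−3) = 10660, giving 4n² − 3n − 10660 = 0.
The discriminant is 9 + 16·10660 = 170569, and √170569 = 413.
So n = (3 + 413) / 8 = 416/8 = 52.

52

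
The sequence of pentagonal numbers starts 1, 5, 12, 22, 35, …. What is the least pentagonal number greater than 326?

330

Solve n(3n−1)/2 > 326 for integer n.
The largest n with value ≤ 326 is 14 (since 287 ≤ 326 < 330), so the first above is n = 15, value 330.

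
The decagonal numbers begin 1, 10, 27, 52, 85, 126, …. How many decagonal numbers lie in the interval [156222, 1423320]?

399

The n-th decagonal number is n(4n−3).
Smallest index with value ≥ 156222: n = 198 (giving 156222).
Largest index with value ≤ 1423320: n = 596 (giving 1419076).
Indices 198 through 596: 399 terms.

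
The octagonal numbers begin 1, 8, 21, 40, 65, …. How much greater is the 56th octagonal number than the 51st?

1595

56·(3·56 − 2) = 9296 and 51·(3·51 − 2) = 7701.
Difference: 9296 − 7701 = 1595.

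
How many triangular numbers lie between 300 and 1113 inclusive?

23

The n-th triangular number is n(n+1)/2.
Smallest index with value ≥ 300: n = 24 (giving 300).
Largest index with value ≤ 1113: n = 46 (giving 1081).
Indices 24 through 46: 23 terms.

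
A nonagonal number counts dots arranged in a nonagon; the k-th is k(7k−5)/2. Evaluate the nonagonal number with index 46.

The 46th nonagonal number is n(7n−5)/2 with n = 46.
46·(7·46 − 5)/2 = 46·317/2 = 7291.

7291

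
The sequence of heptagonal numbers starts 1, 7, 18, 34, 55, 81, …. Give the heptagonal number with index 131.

42706

The 131st heptagonal number is n(5n−3)/2 with n = 131.
131·(5·131 − 3)/2 = 131·652/2 = 131·326 = 42706.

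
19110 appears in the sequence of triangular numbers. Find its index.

Set n(n+1)/2 = 19110, giving n² + n − 38220 = 0.
So n = (-1 + 391) / 2 = 390/2 = 195.
Check: 195·196/2 = 19110. ✓

195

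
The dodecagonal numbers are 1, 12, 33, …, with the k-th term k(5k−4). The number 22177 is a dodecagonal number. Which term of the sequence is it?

67

Set n(5n−4) = 22177, giving 5n² − 4n − 22177 = 0.
So n = (4 + 666) / 10 = 670/10 = 67.
Check: 67·(5·67 − 4) = 22177. ✓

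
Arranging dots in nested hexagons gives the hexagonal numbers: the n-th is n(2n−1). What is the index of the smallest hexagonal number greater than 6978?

60

Solve n(2n−1) > 6978 for integer n.
The largest n with value ≤ 6978 is 59 (since 6903 ≤ 6978 < 7140), so the first above is n = 60, value 7140.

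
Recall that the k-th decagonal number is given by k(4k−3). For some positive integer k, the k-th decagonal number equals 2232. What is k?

Set n(4n−3) = 2232, giving 4n² − 3n − 2232 = 0.
The discriminant is 9 + 16·2232 = 35721, and √35721 = 189.
So n = (3 + 189) / 8 = 192/8 = 24.

24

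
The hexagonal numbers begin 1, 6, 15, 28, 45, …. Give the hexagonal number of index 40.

The 40th hexagonal number is n(2n−1) with n = 40.
40·(2·40 − 1) = 40·79 = 3160.

3160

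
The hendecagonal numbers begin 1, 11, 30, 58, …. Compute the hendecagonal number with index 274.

336883

The 274th hendecagonal number is n(9n−7)/2 with n = 274.
274·(9·274 − 7)/2 = 274·2459/2 = 336883.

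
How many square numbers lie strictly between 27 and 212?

9

The n-th square number is n².
Smallest index with value > 27: n = 6 (giving 36).
Largest index with value < 212: n = 14 (giving 196).
Indices 6 through 14: 9 terms.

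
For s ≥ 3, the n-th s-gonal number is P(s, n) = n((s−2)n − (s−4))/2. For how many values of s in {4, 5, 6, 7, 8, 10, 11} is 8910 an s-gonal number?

s = 4: P(4, 94) = 8836 and P(4, 95) = 9025; 8910 is not s-gonal.
s = 5: P(5, 77) = 8855 and P(5, 78) = 9087; 8910 is not s-gonal.
s = 6: P(6, 66) = 8646 and P(6, 67) = 8911; 8910 is not s-gonal.
s = 7: P(7, 60) = 8910. ✓
s = 8: P(8, 54) = 8640 and P(8, 55) = 8965; 8910 is not s-gonal.
s = 10: P(10, 47) = 8695 and P(10, 48) = 9072; 8910 is not s-gonal.
s = 11: P(11, 44) = 8558 and P(11, 45) = 8955; 8910 is not s-gonal.
Hits: s ∈ {7} → 1.

1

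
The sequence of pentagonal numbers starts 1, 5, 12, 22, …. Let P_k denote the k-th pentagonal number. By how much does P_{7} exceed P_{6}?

19

Consecutive pentagonal numbers differ by 3n − 2: here 3·7 − 2 = 19.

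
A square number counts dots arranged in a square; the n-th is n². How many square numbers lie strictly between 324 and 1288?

The n-th square number is n².
Smallest index with value > 324: n = 19 (giving 361).
Largest index with value < 1288: n = 35 (giving 1225).
Indices 19 through 35: 17 terms.

17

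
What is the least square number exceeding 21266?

Solve n² > 21266 for integer n.
The largest n with value ≤ 21266 is 145 (since 21025 ≤ 21266 < 21316), so the first above is n = 146, value 21316.

21316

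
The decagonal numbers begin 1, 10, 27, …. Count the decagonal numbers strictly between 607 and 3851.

The n-th decagonal number is n(4n−3).
Smallest index with value > 607: n = 13 (giving 637).
Largest index with value < 3851: n = 31 (giving 3751).
Indices 13 through 31: 19 terms.

19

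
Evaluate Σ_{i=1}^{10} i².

Σ_{i=1}^{10} i² = 10·11·21/6 = 385.

385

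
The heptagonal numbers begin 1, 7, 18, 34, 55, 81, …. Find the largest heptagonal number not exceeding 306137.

305725

Solve n(5n−3)/2 ≤ 306137 for integer n.
n = 350 gives 305725 ≤ 306137, while n = 351 gives 307476 > 306137; so the answer is 305725.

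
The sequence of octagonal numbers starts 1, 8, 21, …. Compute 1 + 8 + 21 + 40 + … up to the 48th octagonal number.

111720

Σ i(3i−2) = 3Σi² − 2Σi over i = 1..48.
Σi = 1176 and Σi² = 38024.
3·38024 − 2·1176 = 111720.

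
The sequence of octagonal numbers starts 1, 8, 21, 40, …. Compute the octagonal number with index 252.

190008

The 252nd octagonal number is n(3n−2) with n = 252.
252·(3·252 − 2) = 252·754 = 190008.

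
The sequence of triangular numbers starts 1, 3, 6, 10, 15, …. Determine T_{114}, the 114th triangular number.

The 114th triangular number is n(n+1)/2 with n = 114.
114·115/2 = 13110/2 = 6555.

6555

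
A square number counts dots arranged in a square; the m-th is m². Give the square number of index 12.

12² = 144.

144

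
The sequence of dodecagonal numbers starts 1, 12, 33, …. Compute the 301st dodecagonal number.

451801

The 301st dodecagonal number is n(5n−4) with n = 301.
301·(5·301 − 4) = 301·1501 = 451801.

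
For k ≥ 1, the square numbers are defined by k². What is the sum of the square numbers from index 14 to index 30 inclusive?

8636

Σ_{i=14}^{30} i² = 9455 − 819 = 8636.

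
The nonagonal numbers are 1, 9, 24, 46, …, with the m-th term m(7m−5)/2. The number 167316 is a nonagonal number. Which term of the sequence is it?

219

Set n(7n−5)/2 = 167316, giving 7n² − 5n − 334632 = 0.
The discriminant is 25 + 56·167316 = 9369721, and √9369721 = 3061.
So n = (5 + 3061) / 14 = 3066/14 = 219.
Check: 219·(7·219 − 5)/2 = 167316. ✓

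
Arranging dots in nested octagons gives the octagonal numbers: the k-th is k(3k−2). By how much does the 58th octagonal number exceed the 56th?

680

58·(3·58 − 2) = 9976 and 56·(3·56 − 2) = 9296.
Difference: 9976 − 9296 = 680.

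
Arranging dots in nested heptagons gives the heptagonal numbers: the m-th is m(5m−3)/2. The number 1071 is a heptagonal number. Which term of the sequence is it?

21

Set n(5n−3)/2 = 1071, giving 5n² − 3n − 2142 = 0.
The discriminant is 9 + 40·1071 = 42849, and √42849 = 207.
So n = (3 + 207) / 10 = 210/10 = 21.
Check: 21·(5·21 − 3)/2 = 1071. ✓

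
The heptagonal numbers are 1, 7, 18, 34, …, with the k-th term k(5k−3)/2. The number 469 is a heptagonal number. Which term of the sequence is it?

14

Set n(5n−3)/2 = 469, giving 5n² − 3n − 938 = 0.
So n = (3 + 137) / 10 = 140/10 = 14.
Check: 14·(5·14 − 3)/2 = 469. ✓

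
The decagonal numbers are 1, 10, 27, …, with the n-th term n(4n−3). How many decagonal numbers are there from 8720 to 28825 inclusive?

The n-th decagonal number is n(4n−3).
Smallest index with value ≥ 8720: n = 48 (giving 9072).
Largest index with value ≤ 28825: n = 85 (giving 28645).
Indices 48 through 85: 38 terms.

38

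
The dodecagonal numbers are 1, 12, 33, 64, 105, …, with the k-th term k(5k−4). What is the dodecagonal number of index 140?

The 140th dodecagonal number is n(5n−4) with n = 140.
140·(5·140 − 4) = 140·696 = 97440.

97440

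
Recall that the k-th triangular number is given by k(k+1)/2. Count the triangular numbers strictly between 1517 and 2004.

The n-th triangular number is n(n+1)/2.
Smallest index with value > 1517: n = 55 (giving 1540).
Largest index with value < 2004: n = 62 (giving 1953).
Indices 55 through 62: 8 terms.

8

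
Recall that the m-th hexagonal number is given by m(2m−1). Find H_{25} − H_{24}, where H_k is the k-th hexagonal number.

Consecutive hexagonal numbers differ by 4n − 3: here 4·25 − 3 = 97.

97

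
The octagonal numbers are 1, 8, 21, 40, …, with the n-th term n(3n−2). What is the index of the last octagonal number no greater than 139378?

Solve n(3n−2) ≤ 139378 for integer n.
n = 215 gives 138245 ≤ 139378, while n = 216 gives 139536 > 139378; so the answer is index 215.

215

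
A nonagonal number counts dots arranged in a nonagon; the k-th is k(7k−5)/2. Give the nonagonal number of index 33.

The 33rd nonagonal number is n(7n−5)/2 with n = 33.
33·(7·33 − 5)/2 = 33·226/2 = 33·113 = 3729.

3729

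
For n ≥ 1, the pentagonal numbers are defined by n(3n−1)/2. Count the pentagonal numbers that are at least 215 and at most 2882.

The n-th pentagonal number is n(3n−1)/2.
Smallest index with value ≥ 215: n = 13 (giving 247).
Largest index with value ≤ 2882: n = 44 (giving 2882).
Indices 13 through 44: 32 terms.

32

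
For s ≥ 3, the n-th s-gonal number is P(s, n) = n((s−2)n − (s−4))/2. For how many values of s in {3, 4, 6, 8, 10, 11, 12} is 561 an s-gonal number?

s = 3: P(3, 33) = 561. ✓
s = 4: P(4, 23) = 529 and P(4, 24) = 576; 561 is not s-gonal.
s = 6: P(6, 17) = 561. ✓
s = 8: P(8, 14) = 560 and P(8, 15) = 645; 561 is not s-gonal.
s = 10: P(10, 12) = 540 and P(10, 13) = 637; 561 is not s-gonal.
s = 11: P(11, 11) = 506 and P(11, 12) = 606; 561 is not s-gonal.
s = 12: P(12, 11) = 561. ✓
Hits: s ∈ {3, 6, 12} → 3.

3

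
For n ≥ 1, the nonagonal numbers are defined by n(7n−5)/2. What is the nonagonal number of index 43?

6364

The 43rd nonagonal number is n(7n−5)/2 with n = 43.
43·(7·43 − 5)/2 = 43·296/2 = 43·148 = 6364.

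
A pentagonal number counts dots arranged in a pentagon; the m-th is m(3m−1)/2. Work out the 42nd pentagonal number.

2625

The 42nd pentagonal number is n(3n−1)/2 with n = 42.
42·(3·42 − 1)/2 = 42·125/2 = 2625.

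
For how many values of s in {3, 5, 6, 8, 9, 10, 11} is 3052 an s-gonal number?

s = 3: P(3, 77) = 3003 and P(3, 78) = 3081; 3052 is not s-gonal.
s = 5: P(5, 45) = 3015 and P(5, 46) = 3151; 3052 is not s-gonal.
s = 6: P(6, 39) = 3003 and P(6, 40) = 3160; 3052 is not s-gonal.
s = 8: P(8, 32) = 3008 and P(8, 33) = 3201; 3052 is not s-gonal.
s = 9: P(9, 29) = 2871 and P(9, 30) = 3075; 3052 is not s-gonal.
s = 10: P(10, 28) = 3052. ✓
s = 11: P(11, 26) = 2951 and P(11, 27) = 3186; 3052 is not s-gonal.
Hits: s ∈ {10} → 1.

1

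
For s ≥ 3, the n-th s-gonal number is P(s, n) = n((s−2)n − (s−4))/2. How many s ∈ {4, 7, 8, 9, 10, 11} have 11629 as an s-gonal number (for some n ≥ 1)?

s = 4: P(4, 107) = 11449 and P(4, 108) = 11664; 11629 is not s-gonal.
s = 7: P(7, 68) = 11458 and P(7, 69) = 11799; 11629 is not s-gonal.
s = 8: P(8, 62) = 11408 and P(8, 63) = 11781; 11629 is not s-gonal.
s = 9: P(9, 58) = 11629. ✓
s = 10: P(10, 54) = 11502 and P(10, 55) = 11935; 11629 is not s-gonal.
s = 11: P(11, 51) = 11526 and P(11, 52) = 11986; 11629 is not s-gonal.
Hits: s ∈ {9} → 1.

1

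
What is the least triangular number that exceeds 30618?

Solve n(n+1)/2 > 30618 for integer n.
The largest n with value ≤ 30618 is 246 (since 30381 ≤ 30618 < 30628), so the first above is n = 247, value 30628.

30628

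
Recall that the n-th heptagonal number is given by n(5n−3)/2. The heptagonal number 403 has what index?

13

Set n(5n−3)/2 = 403, giving 5n² − 3n − 806 = 0.
The discriminant is 9 + 40·403 = 16129, and √16129 = 127.
So n = (3 + 127) / 10 = 130/10 = 13.
Check: 13·(5·13 − 3)/2 = 403. ✓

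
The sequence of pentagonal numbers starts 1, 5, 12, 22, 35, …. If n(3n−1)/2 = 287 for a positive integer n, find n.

Set n(3n−1)/2 = 287, giving 3n² − n − 574 = 0.
The discriminant is 1 + 24·287 = 6889, and √6889 = 83.
So n = (1 + 83) / 6 = 84/6 = 14.
Check: 14·(3·14 − 1)/2 = 287. ✓

14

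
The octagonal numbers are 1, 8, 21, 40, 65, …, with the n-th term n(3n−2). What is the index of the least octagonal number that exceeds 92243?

Solve n(3n−2) > 92243 for integer n.
The largest n with value ≤ 92243 is 175 (since 91525 ≤ 92243 < 92576), so the first above is n = 176, value 92576.

176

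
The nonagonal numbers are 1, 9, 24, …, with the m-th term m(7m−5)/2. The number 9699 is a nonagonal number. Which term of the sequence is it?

Set n(7n−5)/2 = 9699, giving 7n² − 5n − 19398 = 0.
So n = (5 + 737) / 14 = 742/14 = 53.

53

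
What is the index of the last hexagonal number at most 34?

4

Solve n(2n−1) ≤ 34 for integer n.
n = 4 gives 28 ≤ 34, while n = 5 gives 45 > 34; so the answer is index 4.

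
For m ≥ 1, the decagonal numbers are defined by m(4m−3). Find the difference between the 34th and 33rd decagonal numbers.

Consecutive decagonal numbers differ by 8n − 7: here 8·34 − 7 = 265.

265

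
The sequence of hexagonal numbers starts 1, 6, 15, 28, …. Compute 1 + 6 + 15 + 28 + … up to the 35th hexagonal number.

29190

Σ i(2i−1) = 2Σi² − Σi over i = 1..35.
Σi = 630 and Σi² = 14910.
2·14910 − 1·630 = 29190.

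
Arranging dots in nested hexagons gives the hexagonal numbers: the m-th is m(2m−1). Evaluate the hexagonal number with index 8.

120

8·(2·8 − 1) = 8·15 = 120.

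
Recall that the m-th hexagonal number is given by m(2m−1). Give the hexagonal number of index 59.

6903

The 59th hexagonal number is n(2n−1) with n = 59.
59·(2·59 − 1) = 59·117 = 6903.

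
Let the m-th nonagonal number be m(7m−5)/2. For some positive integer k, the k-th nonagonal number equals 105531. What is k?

Set n(7n−5)/2 = 105531, giving 7n² − 5n − 211062 = 0.
The discriminant is 25 + 56·105531 = 5909761, and √5909761 = 2431.
So n = (5 + 2431) / 14 = 2436/14 = 174.

174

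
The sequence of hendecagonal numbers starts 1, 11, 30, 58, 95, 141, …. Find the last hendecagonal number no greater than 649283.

648470

Solve n(9n−7)/2 ≤ 649283 for integer n.
n = 380 gives 648470 ≤ 649283, while n = 381 gives 651891 > 649283; so the answer is 648470.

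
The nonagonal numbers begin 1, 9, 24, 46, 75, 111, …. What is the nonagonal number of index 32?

3504

The 32nd nonagonal number is n(7n−5)/2 with n = 32.
32·(7·32 − 5)/2 = 32·219/2 = 3504.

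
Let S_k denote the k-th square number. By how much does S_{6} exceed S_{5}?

n² − (n−1)² = 2n − 1, so 6² − 5² = 2·6 − 1 = 11.

11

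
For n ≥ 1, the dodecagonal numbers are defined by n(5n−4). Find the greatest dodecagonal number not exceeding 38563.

Solve n(5n−4) ≤ 38563 for integer n.
n = 88 gives 38368 ≤ 38563, while n = 89 gives 39249 > 38563; so the answer is 38368.

38368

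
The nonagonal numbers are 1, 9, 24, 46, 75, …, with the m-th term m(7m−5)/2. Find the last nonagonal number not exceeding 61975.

61579

Solve n(7n−5)/2 ≤ 61975 for integer n.
n = 133 gives 61579 ≤ 61975, while n = 134 gives 62511 > 61975; so the answer is 61579.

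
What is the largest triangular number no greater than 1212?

1176

Solve n(n+1)/2 ≤ 1212 for integer n.
n = 48 gives 1176 ≤ 1212, while n = 49 gives 1225 > 1212; so the answer is 1176.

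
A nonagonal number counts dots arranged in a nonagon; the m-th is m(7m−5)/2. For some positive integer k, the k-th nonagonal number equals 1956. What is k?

24

Set n(7n−5)/2 = 1956, giving 7n² − 5n − 3912 = 0.
The discriminant is 25 + 56·1956 = 109561, and √109561 = 331.
So n = (5 + 331) / 14 = 336/14 = 24.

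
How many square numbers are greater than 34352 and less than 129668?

175

The n-th square number is n².
Smallest index with value > 34352: n = 186 (giving 34596).
Largest index with value < 129668: n = 360 (giving 129600).
Indices 186 through 360: 175 terms.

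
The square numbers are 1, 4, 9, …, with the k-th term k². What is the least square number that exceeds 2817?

Solve n² > 2817 for integer n.
The largest n with value ≤ 2817 is 53 (since 2809 ≤ 2817 < 2916), so the first above is n = 54, value 2916.

2916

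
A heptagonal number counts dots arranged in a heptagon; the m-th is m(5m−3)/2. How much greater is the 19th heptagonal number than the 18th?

91

Consecutive heptagonal numbers differ by 5n − 4: here 5·19 − 4 = 91.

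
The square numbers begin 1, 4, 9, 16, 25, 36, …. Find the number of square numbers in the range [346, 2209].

29

The n-th square number is n².
Smallest index with value ≥ 346: n = 19 (giving 361).
Largest index with value ≤ 2209: n = 47 (giving 2209).
Indices 19 through 47: 29 terms.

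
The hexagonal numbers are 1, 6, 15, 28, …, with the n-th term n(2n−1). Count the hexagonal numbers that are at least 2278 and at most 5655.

The n-th hexagonal number is n(2n−1).
Smallest index with value ≥ 2278: n = 34 (giving 2278).
Largest index with value ≤ 5655: n = 53 (giving 5565).
Indices 34 through 53: 20 terms.

20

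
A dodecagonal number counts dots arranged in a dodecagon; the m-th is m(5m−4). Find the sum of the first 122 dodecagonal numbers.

Σ i(5i−4) = 5Σi² − 4Σi over i = 1..122.
Σi = 7503 and Σi² = 612745.
5·612745 − 4·7503 = 3033713.

3033713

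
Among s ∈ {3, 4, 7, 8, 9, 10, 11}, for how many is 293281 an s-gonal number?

s = 3: P(3, 765) = 292995 and P(3, 766) = 293761; 293281 is not s-gonal.
s = 4: P(4, 541) = 292681 and P(4, 542) = 293764; 293281 is not s-gonal.
s = 7: P(7, 342) = 291897 and P(7, 343) = 293608; 293281 is not s-gonal.
s = 8: P(8, 313) = 293281. ✓
s = 9: P(9, 289) = 291601 and P(9, 290) = 293625; 293281 is not s-gonal.
s = 10: P(10, 271) = 292951 and P(10, 272) = 295120; 293281 is not s-gonal.
s = 11: P(11, 255) = 291720 and P(11, 256) = 294016; 293281 is not s-gonal.
Hits: s ∈ {8} → 1.

1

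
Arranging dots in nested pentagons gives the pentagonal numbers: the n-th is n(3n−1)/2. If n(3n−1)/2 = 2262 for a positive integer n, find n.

39

Set n(3n−1)/2 = 2262, giving 3n² − n − 4524 = 0.
So n = (1 + 233) / 6 = 234/6 = 39.
Check: 39·(3·39 − 1)/2 = 2262. ✓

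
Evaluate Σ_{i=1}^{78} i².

Σ_{i=1}^{78} i² = 78·79·157/6 = 161239.

161239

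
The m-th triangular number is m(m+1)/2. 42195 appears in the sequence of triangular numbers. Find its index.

Set n(n+1)/2 = 42195, giving n² + n − 84390 = 0.
The discriminant is 1 + 8·42195 = 337561, and √337561 = 581.
So n = (-1 + 581) / 2 = 580/2 = 290.

290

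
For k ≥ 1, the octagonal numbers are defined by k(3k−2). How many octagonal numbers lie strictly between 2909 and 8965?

23

The n-th octagonal number is n(3n−2).
Smallest index with value > 2909: n = 32 (giving 3008).
Largest index with value < 8965: n = 54 (giving 8640).
Indices 32 through 54: 23 terms.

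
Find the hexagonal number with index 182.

182·(2·182 − 1) = 182·363 = 66066.

66066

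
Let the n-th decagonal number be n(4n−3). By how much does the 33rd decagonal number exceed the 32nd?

257

Consecutive decagonal numbers differ by 8n − 7: here 8·33 − 7 = 257.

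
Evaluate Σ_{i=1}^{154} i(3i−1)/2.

Σ i(3i−1)/2 = (3Σi² − Σi) / 2 over i = 1..154.
Σi = 11935 and Σi² = 1229305.
(3·1229305 − 1·11935) / 2 = 3675980/2 = 1837990.

1837990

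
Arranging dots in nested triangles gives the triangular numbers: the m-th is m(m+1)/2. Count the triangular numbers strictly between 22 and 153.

10

The n-th triangular number is n(n+1)/2.
Smallest index with value > 22: n = 7 (giving 28).
Largest index with value < 153: n = 16 (giving 136).
Indices 7 through 16: 10 terms.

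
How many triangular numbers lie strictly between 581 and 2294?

The n-th triangular number is n(n+1)/2.
Smallest index with value > 581: n = 34 (giving 595).
Largest index with value < 2294: n = 67 (giving 2278).
Indices 34 through 67: 34 terms.

34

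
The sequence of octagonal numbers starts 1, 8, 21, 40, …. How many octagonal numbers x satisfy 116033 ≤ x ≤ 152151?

The n-th octagonal number is n(3n−2).
Smallest index with value ≥ 116033: n = 197 (giving 116033).
Largest index with value ≤ 152151: n = 225 (giving 151425).
Indices 197 through 225: 29 terms.

29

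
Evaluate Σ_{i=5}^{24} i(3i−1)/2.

7160

Σ i(3i−1)/2 = (3Σi² − Σi) / 2 over i = 5..24.
Σi = 300 − 10 = 290 and Σi² = 4900 − 30 = 4870.
(3·4870 − 1·290) / 2 = 14320/2 = 7160.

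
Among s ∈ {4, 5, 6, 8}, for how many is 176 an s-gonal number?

2

s = 4: P(4, 13) = 169 and P(4, 14) = 196; 176 is not s-gonal.
s = 5: P(5, 11) = 176. ✓
s = 6: P(6, 9) = 153 and P(6, 10) = 190; 176 is not s-gonal.
s = 8: P(8, 8) = 176. ✓
Hits: s ∈ {5, 8} → 2.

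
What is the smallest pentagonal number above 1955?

Solve n(3n−1)/2 > 1955 for integer n.
The largest n with value ≤ 1955 is 36 (since 1926 ≤ 1955 < 2035), so the first above is n = 37, value 2035.

2035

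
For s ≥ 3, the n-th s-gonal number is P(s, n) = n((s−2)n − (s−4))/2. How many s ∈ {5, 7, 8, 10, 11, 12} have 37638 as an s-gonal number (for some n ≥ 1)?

1

s = 5: P(5, 158) = 37367 and P(5, 159) = 37842; 37638 is not s-gonal.
s = 7: P(7, 123) = 37638. ✓
s = 8: P(8, 112) = 37408 and P(8, 113) = 38081; 37638 is not s-gonal.
s = 10: P(10, 97) = 37345 and P(10, 98) = 38122; 37638 is not s-gonal.
s = 11: P(11, 91) = 36946 and P(11, 92) = 37766; 37638 is not s-gonal.
s = 12: P(12, 87) = 37497 and P(12, 88) = 38368; 37638 is not s-gonal.
Hits: s ∈ {7} → 1.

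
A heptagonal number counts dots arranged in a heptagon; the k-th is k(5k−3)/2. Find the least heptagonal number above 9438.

9517

Solve n(5n−3)/2 > 9438 for integer n.
The largest n with value ≤ 9438 is 61 (since 9211 ≤ 9438 < 9517), so the first above is n = 62, value 9517.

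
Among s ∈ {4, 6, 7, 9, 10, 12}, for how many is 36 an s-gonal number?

s = 4: P(4, 6) = 36. ✓
s = 6: P(6, 4) = 28 and P(6, 5) = 45; 36 is not s-gonal.
s = 7: P(7, 4) = 34 and P(7, 5) = 55; 36 is not s-gonal.
s = 9: P(9, 3) = 24 and P(9, 4) = 46; 36 is not s-gonal.
s = 10: P(10, 3) = 27 and P(10, 4) = 52; 36 is not s-gonal.
s = 12: P(12, 3) = 33 and P(12, 4) = 64; 36 is not s-gonal.
Hits: s ∈ {4} → 1.

1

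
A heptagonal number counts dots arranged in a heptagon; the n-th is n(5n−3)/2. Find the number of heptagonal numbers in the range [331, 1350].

The n-th heptagonal number is n(5n−3)/2.
Smallest index with value ≥ 331: n = 12 (giving 342).
Largest index with value ≤ 1350: n = 23 (giving 1288).
Indices 12 through 23: 12 terms.

12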